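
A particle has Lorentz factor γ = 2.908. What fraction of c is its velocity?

From γ = 1/√(1 - v²/c²):
1/γ² = 1/2.908² = 0.1183
v²/c² = 1 - 0.1183 = 0.8817
v/c = √(0.8817) = 0.9390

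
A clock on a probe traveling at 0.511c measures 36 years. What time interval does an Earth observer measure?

Proper time Δt₀ = 36 years
γ = 1/√(1 - 0.511²) = 1.1634
Δt = γΔt₀ = 1.1634 × 36 = 41.88 years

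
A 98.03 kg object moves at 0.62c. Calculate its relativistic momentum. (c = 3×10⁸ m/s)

γ = 1/√(1 - 0.62²) = 1.2745
v = 0.62 × 3×10⁸ = 1.860×10⁸ m/s
p = γmv = 1.2745 × 98.03 × 1.860×10⁸ = 2.324×10¹⁰ kg·m/s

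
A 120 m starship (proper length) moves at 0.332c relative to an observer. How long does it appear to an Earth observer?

Proper length L₀ = 120 m
γ = 1/√(1 - 0.332²) = 1.060
L = L₀/γ = 120/1.060 = 113.2 m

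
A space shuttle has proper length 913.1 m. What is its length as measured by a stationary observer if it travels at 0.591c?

Proper length L₀ = 913.1 m
γ = 1/√(1 - 0.591²) = 1.23966
L = L₀/γ = 913.1/1.23966 = 736.6 m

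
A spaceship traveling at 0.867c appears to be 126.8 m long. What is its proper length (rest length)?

Contracted length L = 126.8 m
γ = 1/√(1 - 0.867²) = 2.007
L₀ = γL = 2.007 × 126.8 = 254.5 m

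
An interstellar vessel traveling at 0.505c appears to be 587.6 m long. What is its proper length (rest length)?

Contracted length L = 587.6 m
γ = 1/√(1 - 0.505²) = 1.1586
L₀ = γL = 1.1586 × 587.6 = 680.8 m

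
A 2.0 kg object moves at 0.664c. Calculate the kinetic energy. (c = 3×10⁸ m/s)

γ = 1/√(1 - 0.664²) = 1.3374
γ - 1 = 0.3374
KE = (γ-1)mc² = 0.3374 × 2.0 × (3×10⁸)² = 6.073×10¹⁶ J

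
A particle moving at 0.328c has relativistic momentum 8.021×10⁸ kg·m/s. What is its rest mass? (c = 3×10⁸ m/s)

γ = 1/√(1 - 0.328²) = 1.0586
v = 0.328 × 3×10⁸ = 9.840×10⁷ m/s
m = p/(γv) = 8.021×10⁸/(1.0586 × 9.840×10⁷) = 7.700 kg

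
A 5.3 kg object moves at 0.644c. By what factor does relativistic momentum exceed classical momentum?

p_rel = γmv, p_class = mv
Ratio = γ = 1/√(1 - 0.644²) = 1.307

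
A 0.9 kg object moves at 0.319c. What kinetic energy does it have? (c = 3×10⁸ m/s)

γ = 1/√(1 - 0.319²) = 1.055125
γ - 1 = 0.055125
KE = (γ-1)mc² = 0.055125 × 0.9 × (3×10⁸)² = 4.465×10¹⁵ J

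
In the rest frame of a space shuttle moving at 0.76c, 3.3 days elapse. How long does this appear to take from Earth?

Proper time Δt₀ = 3.3 days
γ = 1/√(1 - 0.76²) = 1.53864
Δt = γΔt₀ = 1.53864 × 3.3 = 5.078 days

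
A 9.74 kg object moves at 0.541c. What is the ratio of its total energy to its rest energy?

E = γmc², E₀ = mc²
E/E₀ = γ = 1/√(1 - 0.541²) = 1.189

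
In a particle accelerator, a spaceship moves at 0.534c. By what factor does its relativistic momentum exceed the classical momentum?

p_rel = γmv, p_class = mv
Ratio = γ = 1/√(1 - 0.534²)
= 1/√(0.714844) = 1.183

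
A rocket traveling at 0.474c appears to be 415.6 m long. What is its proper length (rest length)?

Contracted length L = 415.6 m
γ = 1/√(1 - 0.474²) = 1.1357
L₀ = γL = 1.1357 × 415.6 = 472.0 m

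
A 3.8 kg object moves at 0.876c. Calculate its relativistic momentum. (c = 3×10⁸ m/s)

γ = 1/√(1 - 0.876²) = 2.0734
v = 0.876 × 3×10⁸ = 2.628×10⁸ m/s
p = γmv = 2.0734 × 3.8 × 2.628×10⁸ = 2.071×10⁹ kg·m/s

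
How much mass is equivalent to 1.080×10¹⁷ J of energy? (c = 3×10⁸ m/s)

From E = mc², we get m = E/c²
c² = (3×10⁸)² = 9×10¹⁶ m²/s²
m = 1.080×10¹⁷ / 9×10¹⁶ = 1.200 kg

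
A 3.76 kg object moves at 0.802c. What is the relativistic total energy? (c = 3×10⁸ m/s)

γ = 1/√(1 - 0.802²) = 1.674
mc² = 3.76 × (3×10⁸)² = 3.384×10¹⁷ J
E = γmc² = 1.674 × 3.384×10¹⁷ = 5.665×10¹⁷ J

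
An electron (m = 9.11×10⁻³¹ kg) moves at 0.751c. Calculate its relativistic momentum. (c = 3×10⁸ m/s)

γ = 1/√(1 - 0.751²) = 1.5145
v = 0.751 × 3×10⁸ = 2.253×10⁸ m/s
p = γmv = 1.5145 × 9.11×10⁻³¹ × 2.253×10⁸ = 3.108×10⁻²² kg·m/s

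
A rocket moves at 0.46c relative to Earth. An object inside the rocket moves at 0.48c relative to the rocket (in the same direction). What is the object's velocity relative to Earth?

u = (u' + v)/(1 + u'v/c²)
Numerator: 0.48 + 0.46 = 0.94
Denominator: 1 + 0.2208 = 1.2208
u = 0.94/1.2208 = 0.7700c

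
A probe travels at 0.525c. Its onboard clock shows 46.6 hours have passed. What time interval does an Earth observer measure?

Proper time Δt₀ = 46.6 hours
γ = 1/√(1 - 0.525²) = 1.1749
Δt = γΔt₀ = 1.1749 × 46.6 = 54.75 hours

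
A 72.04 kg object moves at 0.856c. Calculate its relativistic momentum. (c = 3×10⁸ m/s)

γ = 1/√(1 - 0.856²) = 1.934
v = 0.856 × 3×10⁸ = 2.568×10⁸ m/s
p = γmv = 1.934 × 72.04 × 2.568×10⁸ = 3.578×10¹⁰ kg·m/s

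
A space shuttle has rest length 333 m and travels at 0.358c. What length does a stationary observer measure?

Proper length L₀ = 333 m
γ = 1/√(1 - 0.358²) = 1.071
L = L₀/γ = 333/1.071 = 310.9 m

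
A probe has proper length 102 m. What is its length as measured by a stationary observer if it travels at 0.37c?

Proper length L₀ = 102 m
γ = 1/√(1 - 0.37²) = 1.0764
L = L₀/γ = 102/1.0764 = 94.76 m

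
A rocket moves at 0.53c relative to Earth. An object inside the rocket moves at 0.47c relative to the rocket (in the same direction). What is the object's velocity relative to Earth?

u = (u' + v)/(1 + u'v/c²)
Numerator: 0.47 + 0.53 = 1
Denominator: 1 + 0.2491 = 1.2491
u = 1/1.2491 = 0.8006c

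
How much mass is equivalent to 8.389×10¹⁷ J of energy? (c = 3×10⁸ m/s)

From E = mc², we get m = E/c²
c² = (3×10⁸)² = 9×10¹⁶ m²/s²
m = 8.389×10¹⁷ / 9×10¹⁶ = 9.321 kg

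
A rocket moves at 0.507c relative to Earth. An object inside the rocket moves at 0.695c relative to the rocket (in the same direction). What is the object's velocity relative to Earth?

u = (u' + v)/(1 + u'v/c²)
Numerator: 0.695 + 0.507 = 1.202
Denominator: 1 + 0.352365 = 1.352365
u = 1.202/1.352365 = 0.8888c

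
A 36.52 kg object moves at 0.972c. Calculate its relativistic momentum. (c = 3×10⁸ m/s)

γ = 1/√(1 - 0.972²) = 4.256
v = 0.972 × 3×10⁸ = 2.916×10⁸ m/s
p = γmv = 4.256 × 36.52 × 2.916×10⁸ = 4.532×10¹⁰ kg·m/s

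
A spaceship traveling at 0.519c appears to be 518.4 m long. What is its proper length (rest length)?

Contracted length L = 518.4 m
γ = 1/√(1 - 0.519²) = 1.170
L₀ = γL = 1.170 × 518.4 = 606.5 m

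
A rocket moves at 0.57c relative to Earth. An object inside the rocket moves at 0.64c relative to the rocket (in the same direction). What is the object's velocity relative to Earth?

u = (u' + v)/(1 + u'v/c²)
Numerator: 0.64 + 0.57 = 1.21
Denominator: 1 + 0.3648 = 1.3648
u = 1.21/1.3648 = 0.8866c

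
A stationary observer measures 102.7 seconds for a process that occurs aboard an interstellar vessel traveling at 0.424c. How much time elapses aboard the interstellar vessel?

Dilated time Δt = 102.7 seconds
γ = 1/√(1 - 0.424²) = 1.1042
Δt₀ = Δt/γ = 102.7/1.1042 = 93.01 seconds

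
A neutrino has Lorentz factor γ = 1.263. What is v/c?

From γ = 1/√(1 - v²/c²):
1/γ² = 1/1.263² = 0.6269
v²/c² = 1 - 0.6269 = 0.3731
v/c = √(0.3731) = 0.6108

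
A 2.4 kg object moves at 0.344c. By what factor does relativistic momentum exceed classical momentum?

p_rel = γmv, p_class = mv
Ratio = γ = 1/√(1 - 0.344²) = 1.065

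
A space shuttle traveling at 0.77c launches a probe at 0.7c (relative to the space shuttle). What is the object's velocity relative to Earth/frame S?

u = (u' + v)/(1 + u'v/c²)
Numerator: 0.7 + 0.77 = 1.47
Denominator: 1 + 0.539 = 1.539
u = 1.47/1.539 = 0.9552c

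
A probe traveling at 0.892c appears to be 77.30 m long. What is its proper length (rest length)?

Contracted length L = 77.30 m
γ = 1/√(1 - 0.892²) = 2.212
L₀ = γL = 2.212 × 77.30 = 171.0 m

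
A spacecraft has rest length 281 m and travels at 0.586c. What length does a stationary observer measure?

Proper length L₀ = 281 m
γ = 1/√(1 - 0.586²) = 1.234
L = L₀/γ = 281/1.234 = 227.7 m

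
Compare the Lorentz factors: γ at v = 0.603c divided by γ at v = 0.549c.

γ₁ = 1/√(1 - 0.603²) = 1.254
γ₂ = 1/√(1 - 0.549²) = 1.196
γ₁/γ₂ = 1.254/1.196 = 1.048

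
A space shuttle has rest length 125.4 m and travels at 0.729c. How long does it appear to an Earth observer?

Proper length L₀ = 125.4 m
γ = 1/√(1 - 0.729²) = 1.4609
L = L₀/γ = 125.4/1.4609 = 85.84 m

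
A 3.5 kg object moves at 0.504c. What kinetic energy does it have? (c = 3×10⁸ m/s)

γ = 1/√(1 - 0.504²) = 1.1578
γ - 1 = 0.1578
KE = (γ-1)mc² = 0.1578 × 3.5 × (3×10⁸)² = 4.971×10¹⁶ J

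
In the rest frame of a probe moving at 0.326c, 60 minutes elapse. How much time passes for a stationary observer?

Proper time Δt₀ = 60 minutes
γ = 1/√(1 - 0.326²) = 1.0578
Δt = γΔt₀ = 1.0578 × 60 = 63.47 minutes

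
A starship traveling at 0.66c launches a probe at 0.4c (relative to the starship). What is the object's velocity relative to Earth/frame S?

u = (u' + v)/(1 + u'v/c²)
Numerator: 0.4 + 0.66 = 1.06
Denominator: 1 + 0.264 = 1.264
u = 1.06/1.264 = 0.8386c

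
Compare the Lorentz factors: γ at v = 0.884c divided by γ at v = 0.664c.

γ₁ = 1/√(1 - 0.884²) = 2.1391
γ₂ = 1/√(1 - 0.664²) = 1.3374
γ₁/γ₂ = 2.1391/1.3374 = 1.599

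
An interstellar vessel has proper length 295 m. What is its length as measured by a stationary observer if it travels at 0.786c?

Proper length L₀ = 295 m
γ = 1/√(1 - 0.786²) = 1.6175
L = L₀/γ = 295/1.6175 = 182.4 m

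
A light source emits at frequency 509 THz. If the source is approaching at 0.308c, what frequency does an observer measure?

β = v/c = 0.308
(1+β)/(1-β) = 1.308/0.692 = 1.890
Doppler factor = √(1.890) = 1.3748
f_obs = 509 × 1.3748 = 699.8 THz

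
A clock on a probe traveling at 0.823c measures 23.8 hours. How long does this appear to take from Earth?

Proper time Δt₀ = 23.8 hours
γ = 1/√(1 - 0.823²) = 1.7604
Δt = γΔt₀ = 1.7604 × 23.8 = 41.90 hours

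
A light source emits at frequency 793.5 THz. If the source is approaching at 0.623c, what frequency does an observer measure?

β = v/c = 0.623
(1+β)/(1-β) = 1.623/0.377 = 4.30504
Doppler factor = √(4.30504) = 2.0749
f_obs = 793.5 × 2.0749 = 1646 THz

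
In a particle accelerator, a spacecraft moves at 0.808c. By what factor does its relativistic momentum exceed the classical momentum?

p_rel = γmv, p_class = mv
Ratio = γ = 1/√(1 - 0.808²)
= 1/√(0.347136) = 1.697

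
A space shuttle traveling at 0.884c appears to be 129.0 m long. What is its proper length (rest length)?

Contracted length L = 129.0 m
γ = 1/√(1 - 0.884²) = 2.139
L₀ = γL = 2.139 × 129.0 = 275.9 m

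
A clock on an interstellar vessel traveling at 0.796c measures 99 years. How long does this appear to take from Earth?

Proper time Δt₀ = 99 years
γ = 1/√(1 - 0.796²) = 1.6521
Δt = γΔt₀ = 1.6521 × 99 = 163.6 years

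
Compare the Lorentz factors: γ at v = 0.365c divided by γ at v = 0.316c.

γ₁ = 1/√(1 - 0.365²) = 1.074
γ₂ = 1/√(1 - 0.316²) = 1.054
γ₁/γ₂ = 1.074/1.054 = 1.019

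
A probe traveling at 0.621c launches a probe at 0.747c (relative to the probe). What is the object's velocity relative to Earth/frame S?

u = (u' + v)/(1 + u'v/c²)
Numerator: 0.747 + 0.621 = 1.368
Denominator: 1 + 0.463887 = 1.463887
u = 1.368/1.463887 = 0.9345c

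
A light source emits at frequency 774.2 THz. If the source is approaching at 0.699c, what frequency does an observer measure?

β = v/c = 0.699
(1+β)/(1-β) = 1.699/0.301 = 5.645
Doppler factor = √(5.645) = 2.376
f_obs = 774.2 × 2.376 = 1839 THz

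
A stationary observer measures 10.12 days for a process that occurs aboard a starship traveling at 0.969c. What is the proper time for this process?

Dilated time Δt = 10.12 days
γ = 1/√(1 - 0.969²) = 4.048
Δt₀ = Δt/γ = 10.12/4.048 = 2.500 days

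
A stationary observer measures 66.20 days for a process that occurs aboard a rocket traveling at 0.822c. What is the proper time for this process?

Dilated time Δt = 66.20 days
γ = 1/√(1 - 0.822²) = 1.756
Δt₀ = Δt/γ = 66.20/1.756 = 37.70 days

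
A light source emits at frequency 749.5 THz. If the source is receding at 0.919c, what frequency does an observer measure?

β = v/c = 0.919
(1-β)/(1+β) = 0.081/1.919 = 0.04221
Doppler factor = √(0.04221) = 0.20545
f_obs = 749.5 × 0.20545 = 154.0 THz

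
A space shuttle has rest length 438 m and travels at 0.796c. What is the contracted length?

Proper length L₀ = 438 m
γ = 1/√(1 - 0.796²) = 1.652
L = L₀/γ = 438/1.652 = 265.1 m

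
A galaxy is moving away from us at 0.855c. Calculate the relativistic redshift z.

β = 0.855
(1+β)/(1-β) = 1.855/0.145 = 12.793
√(12.793) = 3.577
z = 3.577 - 1 = 2.577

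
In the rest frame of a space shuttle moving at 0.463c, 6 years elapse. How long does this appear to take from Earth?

Proper time Δt₀ = 6 years
γ = 1/√(1 - 0.463²) = 1.1282
Δt = γΔt₀ = 1.1282 × 6 = 6.769 years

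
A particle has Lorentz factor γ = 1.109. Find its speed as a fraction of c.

From γ = 1/√(1 - v²/c²):
1/γ² = 1/1.109² = 0.8131
v²/c² = 1 - 0.8131 = 0.1869
v/c = √(0.1869) = 0.4323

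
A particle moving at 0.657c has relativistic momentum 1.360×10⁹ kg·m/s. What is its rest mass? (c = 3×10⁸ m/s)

γ = 1/√(1 - 0.657²) = 1.3265
v = 0.657 × 3×10⁸ = 1.971×10⁸ m/s
m = p/(γv) = 1.360×10⁹/(1.3265 × 1.971×10⁸) = 5.202 kg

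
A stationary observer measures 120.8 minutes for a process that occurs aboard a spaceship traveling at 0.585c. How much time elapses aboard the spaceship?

Dilated time Δt = 120.8 minutes
γ = 1/√(1 - 0.585²) = 1.233
Δt₀ = Δt/γ = 120.8/1.233 = 97.97 minutes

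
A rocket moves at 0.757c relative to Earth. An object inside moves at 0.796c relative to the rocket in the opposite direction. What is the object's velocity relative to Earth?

Object's velocity in rocket frame is u' = -0.796c
u = (u' + v)/(1 + u'v/c²) = (v - 0.796)/(1 - 0.796·v/c²)
Numerator: 0.757 - 0.796 = -0.039
Denominator: 1 - 0.602572 = 0.397428
u = -0.039/0.397428 = -0.09813c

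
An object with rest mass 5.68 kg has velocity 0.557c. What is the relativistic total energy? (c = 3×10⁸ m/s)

γ = 1/√(1 - 0.557²) = 1.204
mc² = 5.68 × (3×10⁸)² = 5.112×10¹⁷ J
E = γmc² = 1.204 × 5.112×10¹⁷ = 6.155×10¹⁷ J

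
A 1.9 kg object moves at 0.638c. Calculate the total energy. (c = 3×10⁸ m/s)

γ = 1/√(1 - 0.638²) = 1.299
mc² = 1.9 × (3×10⁸)² = 1.710×10¹⁷ J
E = γmc² = 1.299 × 1.710×10¹⁷ = 2.221×10¹⁷ J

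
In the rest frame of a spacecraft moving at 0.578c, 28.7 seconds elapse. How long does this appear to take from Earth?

Proper time Δt₀ = 28.7 seconds
γ = 1/√(1 - 0.578²) = 1.2254
Δt = γΔt₀ = 1.2254 × 28.7 = 35.17 seconds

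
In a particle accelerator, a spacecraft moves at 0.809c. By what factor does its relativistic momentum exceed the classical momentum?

p_rel = γmv, p_class = mv
Ratio = γ = 1/√(1 - 0.809²)
= 1/√(0.345519) = 1.701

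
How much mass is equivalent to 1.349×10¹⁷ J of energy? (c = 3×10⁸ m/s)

From E = mc², we get m = E/c²
c² = (3×10⁸)² = 9×10¹⁶ m²/s²
m = 1.349×10¹⁷ / 9×10¹⁶ = 1.499 kg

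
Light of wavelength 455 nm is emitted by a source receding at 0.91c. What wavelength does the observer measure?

β = 0.91
Wavelength Doppler factor = √(1.91/0.09) = √(21.22) = 4.607
λ_obs = 455 × 4.607 = 2096 nm (redshift)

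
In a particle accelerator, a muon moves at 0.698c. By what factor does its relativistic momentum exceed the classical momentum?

p_rel = γmv, p_class = mv
Ratio = γ = 1/√(1 - 0.698²)
= 1/√(0.512796) = 1.396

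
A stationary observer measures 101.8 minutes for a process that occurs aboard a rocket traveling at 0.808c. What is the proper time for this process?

Dilated time Δt = 101.8 minutes
γ = 1/√(1 - 0.808²) = 1.6973
Δt₀ = Δt/γ = 101.8/1.6973 = 59.98 minutes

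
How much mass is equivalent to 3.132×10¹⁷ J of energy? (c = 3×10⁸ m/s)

From E = mc², we get m = E/c²
c² = (3×10⁸)² = 9×10¹⁶ m²/s²
m = 3.132×10¹⁷ / 9×10¹⁶ = 3.480 kg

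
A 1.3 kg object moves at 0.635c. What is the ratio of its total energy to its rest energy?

E = γmc², E₀ = mc²
E/E₀ = γ = 1/√(1 - 0.635²) = 1.294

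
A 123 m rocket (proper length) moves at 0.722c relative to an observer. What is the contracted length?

Proper length L₀ = 123 m
γ = 1/√(1 - 0.722²) = 1.4453
L = L₀/γ = 123/1.4453 = 85.10 m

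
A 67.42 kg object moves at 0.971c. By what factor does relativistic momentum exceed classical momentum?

p_rel = γmv, p_class = mv
Ratio = γ = 1/√(1 - 0.971²) = 4.183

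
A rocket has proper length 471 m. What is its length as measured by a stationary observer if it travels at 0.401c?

Proper length L₀ = 471 m
γ = 1/√(1 - 0.401²) = 1.0916
L = L₀/γ = 471/1.0916 = 431.5 m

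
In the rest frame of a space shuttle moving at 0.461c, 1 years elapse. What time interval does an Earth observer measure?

Proper time Δt₀ = 1 years
γ = 1/√(1 - 0.461²) = 1.127
Δt = γΔt₀ = 1.127 × 1 = 1.127 years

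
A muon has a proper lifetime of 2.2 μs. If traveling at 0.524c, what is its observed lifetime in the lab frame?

Proper lifetime τ₀ = 2.2 μs
γ = 1/√(1 - 0.524²) = 1.174
τ = γτ₀ = 1.174 × 2.2 μs = 2.583 μs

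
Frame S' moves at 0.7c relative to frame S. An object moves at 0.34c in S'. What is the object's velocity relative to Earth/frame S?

u = (u' + v)/(1 + u'v/c²)
Numerator: 0.34 + 0.7 = 1.04
Denominator: 1 + 0.238 = 1.238
u = 1.04/1.238 = 0.8401c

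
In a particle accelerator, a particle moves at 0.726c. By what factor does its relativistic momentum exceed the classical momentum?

p_rel = γmv, p_class = mv
Ratio = γ = 1/√(1 - 0.726²)
= 1/√(0.472924) = 1.454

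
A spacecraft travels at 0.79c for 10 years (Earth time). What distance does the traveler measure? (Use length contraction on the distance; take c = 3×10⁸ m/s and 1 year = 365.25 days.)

Earth distance: d = v × t = 0.79c × 10 yr = 7.479×10¹⁶ m
γ = 1.631
d' = d/γ = 7.479×10¹⁶/1.631 = 4.586×10¹⁶ m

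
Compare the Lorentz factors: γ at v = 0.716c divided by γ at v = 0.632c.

γ₁ = 1/√(1 - 0.716²) = 1.432
γ₂ = 1/√(1 - 0.632²) = 1.290
γ₁/γ₂ = 1.432/1.290 = 1.110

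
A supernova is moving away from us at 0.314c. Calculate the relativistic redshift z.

β = 0.314
(1+β)/(1-β) = 1.314/0.686 = 1.915
√(1.915) = 1.384
z = 1.384 - 1 = 0.3840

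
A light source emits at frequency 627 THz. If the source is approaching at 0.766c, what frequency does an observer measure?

β = v/c = 0.766
(1+β)/(1-β) = 1.766/0.234 = 7.547
Doppler factor = √(7.547) = 2.747
f_obs = 627 × 2.747 = 1722 THz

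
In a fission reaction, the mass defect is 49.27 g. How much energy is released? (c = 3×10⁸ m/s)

Convert mass defect: Δm = 49.27 g = 0.04927 kg
E = Δm·c² = 0.04927 × (3×10⁸)²
= 0.04927 × 9×10¹⁶ = 4.434×10¹⁵ J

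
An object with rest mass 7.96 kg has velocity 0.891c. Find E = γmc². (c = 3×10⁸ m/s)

γ = 1/√(1 - 0.891²) = 2.203
mc² = 7.96 × (3×10⁸)² = 7.164×10¹⁷ J
E = γmc² = 2.203 × 7.164×10¹⁷ = 1.578×10¹⁸ J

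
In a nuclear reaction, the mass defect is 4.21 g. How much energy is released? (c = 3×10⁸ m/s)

Convert mass defect: Δm = 4.21 g = 0.00421 kg
E = Δm·c² = 0.00421 × (3×10⁸)²
= 0.00421 × 9×10¹⁶ = 3.789×10¹⁴ J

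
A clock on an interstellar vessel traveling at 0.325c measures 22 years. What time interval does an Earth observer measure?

Proper time Δt₀ = 22 years
γ = 1/√(1 - 0.325²) = 1.0574
Δt = γΔt₀ = 1.0574 × 22 = 23.26 years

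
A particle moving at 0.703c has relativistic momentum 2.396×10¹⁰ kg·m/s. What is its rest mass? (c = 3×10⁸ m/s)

γ = 1/√(1 - 0.703²) = 1.406
v = 0.703 × 3×10⁸ = 2.109×10⁸ m/s
m = p/(γv) = 2.396×10¹⁰/(1.406 × 2.109×10⁸) = 80.80 kg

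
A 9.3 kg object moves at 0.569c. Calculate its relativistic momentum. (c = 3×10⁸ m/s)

γ = 1/√(1 - 0.569²) = 1.216
v = 0.569 × 3×10⁸ = 1.707×10⁸ m/s
p = γmv = 1.216 × 9.3 × 1.707×10⁸ = 1.930×10⁹ kg·m/s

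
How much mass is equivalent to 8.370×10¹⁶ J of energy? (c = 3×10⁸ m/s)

From E = mc², we get m = E/c²
c² = (3×10⁸)² = 9×10¹⁶ m²/s²
m = 8.370×10¹⁶ / 9×10¹⁶ = 0.9300 kg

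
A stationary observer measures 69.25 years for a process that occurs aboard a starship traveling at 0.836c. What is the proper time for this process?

Dilated time Δt = 69.25 years
γ = 1/√(1 - 0.836²) = 1.8224
Δt₀ = Δt/γ = 69.25/1.8224 = 38.00 years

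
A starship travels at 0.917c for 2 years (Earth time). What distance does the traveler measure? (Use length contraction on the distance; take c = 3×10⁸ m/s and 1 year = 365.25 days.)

Earth distance: d = v × t = 0.917c × 2 yr = 1.7363×10¹⁶ m
γ = 2.5070
d' = d/γ = 1.7363×10¹⁶/2.5070 = 6.926×10¹⁵ m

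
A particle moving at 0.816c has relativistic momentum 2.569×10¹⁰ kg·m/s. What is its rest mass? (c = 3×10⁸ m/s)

γ = 1/√(1 - 0.816²) = 1.730
v = 0.816 × 3×10⁸ = 2.448×10⁸ m/s
m = p/(γv) = 2.569×10¹⁰/(1.730 × 2.448×10⁸) = 60.66 kg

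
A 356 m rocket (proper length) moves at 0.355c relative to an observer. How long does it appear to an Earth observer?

Proper length L₀ = 356 m
γ = 1/√(1 - 0.355²) = 1.0697
L = L₀/γ = 356/1.0697 = 332.8 m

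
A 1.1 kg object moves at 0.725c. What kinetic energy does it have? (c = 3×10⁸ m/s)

γ = 1/√(1 - 0.725²) = 1.4519
γ - 1 = 0.4519
KE = (γ-1)mc² = 0.4519 × 1.1 × (3×10⁸)² = 4.474×10¹⁶ J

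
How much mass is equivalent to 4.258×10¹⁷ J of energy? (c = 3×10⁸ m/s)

From E = mc², we get m = E/c²
c² = (3×10⁸)² = 9×10¹⁶ m²/s²
m = 4.258×10¹⁷ / 9×10¹⁶ = 4.731 kg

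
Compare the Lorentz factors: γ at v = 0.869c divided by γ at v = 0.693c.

γ₁ = 1/√(1 - 0.869²) = 2.021
γ₂ = 1/√(1 - 0.693²) = 1.387
γ₁/γ₂ = 2.021/1.387 = 1.457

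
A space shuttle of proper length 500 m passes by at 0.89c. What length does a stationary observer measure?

Proper length L₀ = 500 m
γ = 1/√(1 - 0.89²) = 2.193
L = L₀/γ = 500/2.193 = 228.0 m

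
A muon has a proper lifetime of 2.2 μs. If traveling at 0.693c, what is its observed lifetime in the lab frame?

Proper lifetime τ₀ = 2.2 μs
γ = 1/√(1 - 0.693²) = 1.3871
τ = γτ₀ = 1.3871 × 2.2 μs = 3.052 μs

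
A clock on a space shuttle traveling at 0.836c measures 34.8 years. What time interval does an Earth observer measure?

Proper time Δt₀ = 34.8 years
γ = 1/√(1 - 0.836²) = 1.8224
Δt = γΔt₀ = 1.8224 × 34.8 = 63.42 years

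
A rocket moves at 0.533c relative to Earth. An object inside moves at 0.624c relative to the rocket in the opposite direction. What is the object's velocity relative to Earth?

Object's velocity in rocket frame is u' = -0.624c
u = (u' + v)/(1 + u'v/c²) = (v - 0.624)/(1 - 0.624·v/c²)
Numerator: 0.533 - 0.624 = -0.091
Denominator: 1 - 0.332592 = 0.667408
u = -0.091/0.667408 = -0.1363c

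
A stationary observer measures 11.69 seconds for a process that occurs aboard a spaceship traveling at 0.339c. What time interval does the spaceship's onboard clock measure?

Dilated time Δt = 11.69 seconds
γ = 1/√(1 - 0.339²) = 1.063
Δt₀ = Δt/γ = 11.69/1.063 = 11.00 seconds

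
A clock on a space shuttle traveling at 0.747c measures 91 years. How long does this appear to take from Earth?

Proper time Δt₀ = 91 years
γ = 1/√(1 - 0.747²) = 1.504
Δt = γΔt₀ = 1.504 × 91 = 136.9 years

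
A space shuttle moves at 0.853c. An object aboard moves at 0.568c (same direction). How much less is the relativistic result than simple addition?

Classical: u' + v = 0.568 + 0.853 = 1.421c
Relativistic: u = (0.568 + 0.853)/(1 + 0.484504) = 1.421/1.484504 = 0.9572c
Difference: 1.421 - 0.9572 = 0.4638c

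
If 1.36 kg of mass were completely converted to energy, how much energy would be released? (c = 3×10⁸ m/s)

Using E = mc²:
c² = (3×10⁸)² = 9×10¹⁶ m²/s²
E = 1.36 × 9×10¹⁶ = 1.224×10¹⁷ J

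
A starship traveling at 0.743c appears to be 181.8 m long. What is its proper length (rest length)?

Contracted length L = 181.8 m
γ = 1/√(1 - 0.743²) = 1.494
L₀ = γL = 1.494 × 181.8 = 271.6 m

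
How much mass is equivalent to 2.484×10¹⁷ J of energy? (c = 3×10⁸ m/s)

From E = mc², we get m = E/c²
c² = (3×10⁸)² = 9×10¹⁶ m²/s²
m = 2.484×10¹⁷ / 9×10¹⁶ = 2.760 kg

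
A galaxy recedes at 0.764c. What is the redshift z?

β = 0.764
(1+β)/(1-β) = 1.764/0.236 = 7.475
√(7.475) = 2.734
z = 2.734 - 1 = 1.734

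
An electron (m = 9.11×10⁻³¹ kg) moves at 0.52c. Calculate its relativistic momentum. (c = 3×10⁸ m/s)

γ = 1/√(1 - 0.52²) = 1.171
v = 0.52 × 3×10⁸ = 1.560×10⁸ m/s
p = γmv = 1.171 × 9.11×10⁻³¹ × 1.560×10⁸ = 1.664×10⁻²² kg·m/s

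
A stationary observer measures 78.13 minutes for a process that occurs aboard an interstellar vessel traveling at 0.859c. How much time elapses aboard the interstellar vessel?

Dilated time Δt = 78.13 minutes
γ = 1/√(1 - 0.859²) = 1.9532
Δt₀ = Δt/γ = 78.13/1.9532 = 40.00 minutes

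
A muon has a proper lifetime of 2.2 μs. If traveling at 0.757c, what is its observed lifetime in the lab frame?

Proper lifetime τ₀ = 2.2 μs
γ = 1/√(1 - 0.757²) = 1.5304
τ = γτ₀ = 1.5304 × 2.2 μs = 3.367 μs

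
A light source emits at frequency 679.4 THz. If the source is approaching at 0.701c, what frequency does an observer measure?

β = v/c = 0.701
(1+β)/(1-β) = 1.701/0.299 = 5.689
Doppler factor = √(5.689) = 2.385
f_obs = 679.4 × 2.385 = 1620 THz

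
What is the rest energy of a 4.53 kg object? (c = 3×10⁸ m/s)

c² = (3×10⁸)² = 9.000×10¹⁶ m²/s²
E₀ = mc² = 4.53 × 9.000×10¹⁶ = 4.077×10¹⁷ J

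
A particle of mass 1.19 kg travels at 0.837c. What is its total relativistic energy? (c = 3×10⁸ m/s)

γ = 1/√(1 - 0.837²) = 1.827
mc² = 1.19 × (3×10⁸)² = 1.071×10¹⁷ J
E = γmc² = 1.827 × 1.071×10¹⁷ = 1.957×10¹⁷ J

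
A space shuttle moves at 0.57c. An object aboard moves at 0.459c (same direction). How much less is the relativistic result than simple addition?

Classical: u' + v = 0.459 + 0.57 = 1.029c
Relativistic: u = (0.459 + 0.57)/(1 + 0.26163) = 1.029/1.26163 = 0.8156c
Difference: 1.029 - 0.8156 = 0.2134c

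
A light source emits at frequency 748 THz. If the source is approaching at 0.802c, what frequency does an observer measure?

β = v/c = 0.802
(1+β)/(1-β) = 1.802/0.198 = 9.101
Doppler factor = √(9.101) = 3.017
f_obs = 748 × 3.017 = 2257 THz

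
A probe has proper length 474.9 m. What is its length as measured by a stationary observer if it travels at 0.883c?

Proper length L₀ = 474.9 m
γ = 1/√(1 - 0.883²) = 2.131
L = L₀/γ = 474.9/2.131 = 222.9 m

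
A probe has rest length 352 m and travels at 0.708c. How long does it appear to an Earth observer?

Proper length L₀ = 352 m
γ = 1/√(1 - 0.708²) = 1.416
L = L₀/γ = 352/1.416 = 248.6 m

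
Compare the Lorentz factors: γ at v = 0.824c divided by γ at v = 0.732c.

γ₁ = 1/√(1 - 0.824²) = 1.765
γ₂ = 1/√(1 - 0.732²) = 1.468
γ₁/γ₂ = 1.765/1.468 = 1.202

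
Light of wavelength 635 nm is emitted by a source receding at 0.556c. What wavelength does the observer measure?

β = 0.556
Wavelength Doppler factor = √(1.556/0.444) = √(3.505) = 1.872
λ_obs = 635 × 1.872 = 1189 nm (redshift)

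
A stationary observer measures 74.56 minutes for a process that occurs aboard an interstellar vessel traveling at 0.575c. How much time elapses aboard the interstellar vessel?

Dilated time Δt = 74.56 minutes
γ = 1/√(1 - 0.575²) = 1.2223
Δt₀ = Δt/γ = 74.56/1.2223 = 61.00 minutes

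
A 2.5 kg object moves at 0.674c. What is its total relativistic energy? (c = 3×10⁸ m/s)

γ = 1/√(1 - 0.674²) = 1.3537
mc² = 2.5 × (3×10⁸)² = 2.250×10¹⁷ J
E = γmc² = 1.3537 × 2.250×10¹⁷ = 3.046×10¹⁷ J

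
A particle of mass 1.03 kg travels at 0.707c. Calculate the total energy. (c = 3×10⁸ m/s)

γ = 1/√(1 - 0.707²) = 1.414
mc² = 1.03 × (3×10⁸)² = 9.270×10¹⁶ J
E = γmc² = 1.414 × 9.270×10¹⁶ = 1.311×10¹⁷ J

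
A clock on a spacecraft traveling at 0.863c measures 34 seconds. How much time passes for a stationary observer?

Proper time Δt₀ = 34 seconds
γ = 1/√(1 - 0.863²) = 1.9794
Δt = γΔt₀ = 1.9794 × 34 = 67.30 seconds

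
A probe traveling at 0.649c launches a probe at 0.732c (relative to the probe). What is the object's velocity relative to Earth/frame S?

u = (u' + v)/(1 + u'v/c²)
Numerator: 0.732 + 0.649 = 1.381
Denominator: 1 + 0.475068 = 1.475068
u = 1.381/1.475068 = 0.9362c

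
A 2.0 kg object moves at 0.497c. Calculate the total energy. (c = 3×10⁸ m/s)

γ = 1/√(1 - 0.497²) = 1.152
mc² = 2.0 × (3×10⁸)² = 1.800×10¹⁷ J
E = γmc² = 1.152 × 1.800×10¹⁷ = 2.074×10¹⁷ J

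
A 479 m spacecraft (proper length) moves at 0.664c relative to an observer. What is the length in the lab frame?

Proper length L₀ = 479 m
γ = 1/√(1 - 0.664²) = 1.3374
L = L₀/γ = 479/1.3374 = 358.2 m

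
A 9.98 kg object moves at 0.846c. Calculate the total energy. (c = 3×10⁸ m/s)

γ = 1/√(1 - 0.846²) = 1.876
mc² = 9.98 × (3×10⁸)² = 8.982×10¹⁷ J
E = γmc² = 1.876 × 8.982×10¹⁷ = 1.685×10¹⁸ J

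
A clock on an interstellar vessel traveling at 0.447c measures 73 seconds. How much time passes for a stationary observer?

Proper time Δt₀ = 73 seconds
γ = 1/√(1 - 0.447²) = 1.118
Δt = γΔt₀ = 1.118 × 73 = 81.61 seconds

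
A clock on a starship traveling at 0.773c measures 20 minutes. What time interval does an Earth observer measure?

Proper time Δt₀ = 20 minutes
γ = 1/√(1 - 0.773²) = 1.5763
Δt = γΔt₀ = 1.5763 × 20 = 31.53 minutes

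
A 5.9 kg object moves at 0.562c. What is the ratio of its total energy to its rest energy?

E = γmc², E₀ = mc²
E/E₀ = γ = 1/√(1 - 0.562²) = 1.209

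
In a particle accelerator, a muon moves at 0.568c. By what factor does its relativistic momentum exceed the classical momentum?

p_rel = γmv, p_class = mv
Ratio = γ = 1/√(1 - 0.568²)
= 1/√(0.677376) = 1.215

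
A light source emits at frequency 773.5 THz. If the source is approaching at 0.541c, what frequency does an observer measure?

β = v/c = 0.541
(1+β)/(1-β) = 1.541/0.459 = 3.357
Doppler factor = √(3.357) = 1.832
f_obs = 773.5 × 1.832 = 1417 THz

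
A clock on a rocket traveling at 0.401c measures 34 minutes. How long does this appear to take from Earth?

Proper time Δt₀ = 34 minutes
γ = 1/√(1 - 0.401²) = 1.0916
Δt = γΔt₀ = 1.0916 × 34 = 37.11 minutes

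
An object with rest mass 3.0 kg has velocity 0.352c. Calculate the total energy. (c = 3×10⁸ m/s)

γ = 1/√(1 - 0.352²) = 1.0684
mc² = 3.0 × (3×10⁸)² = 2.700×10¹⁷ J
E = γmc² = 1.0684 × 2.700×10¹⁷ = 2.885×10¹⁷ J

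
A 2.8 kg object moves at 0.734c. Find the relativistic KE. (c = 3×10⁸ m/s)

γ = 1/√(1 - 0.734²) = 1.47243
γ - 1 = 0.47243
KE = (γ-1)mc² = 0.47243 × 2.8 × (3×10⁸)² = 1.191×10¹⁷ J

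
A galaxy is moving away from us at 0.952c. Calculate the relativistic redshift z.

β = 0.952
(1+β)/(1-β) = 1.952/0.048 = 40.67
√(40.67) = 6.377
z = 6.377 - 1 = 5.377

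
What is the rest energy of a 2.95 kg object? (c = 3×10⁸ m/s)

c² = (3×10⁸)² = 9.000×10¹⁶ m²/s²
E₀ = mc² = 2.95 × 9.000×10¹⁶ = 2.655×10¹⁷ J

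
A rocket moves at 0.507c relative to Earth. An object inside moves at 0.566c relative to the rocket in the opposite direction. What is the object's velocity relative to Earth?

Object's velocity in rocket frame is u' = -0.566c
u = (u' + v)/(1 + u'v/c²) = (v - 0.566)/(1 - 0.566·v/c²)
Numerator: 0.507 - 0.566 = -0.059
Denominator: 1 - 0.286962 = 0.713038
u = -0.059/0.713038 = -0.08274c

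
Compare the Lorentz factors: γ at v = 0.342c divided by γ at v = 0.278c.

γ₁ = 1/√(1 - 0.342²) = 1.064
γ₂ = 1/√(1 - 0.278²) = 1.041
γ₁/γ₂ = 1.064/1.041 = 1.022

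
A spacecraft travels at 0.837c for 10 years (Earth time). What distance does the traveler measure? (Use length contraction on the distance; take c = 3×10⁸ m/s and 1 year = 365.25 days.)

Earth distance: d = v × t = 0.837c × 10 yr = 7.9241×10¹⁶ m
γ = 1.8275
d' = d/γ = 7.9241×10¹⁶/1.8275 = 4.336×10¹⁶ m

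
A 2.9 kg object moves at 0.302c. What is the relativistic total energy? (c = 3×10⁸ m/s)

γ = 1/√(1 - 0.302²) = 1.049
mc² = 2.9 × (3×10⁸)² = 2.610×10¹⁷ J
E = γmc² = 1.049 × 2.610×10¹⁷ = 2.738×10¹⁷ J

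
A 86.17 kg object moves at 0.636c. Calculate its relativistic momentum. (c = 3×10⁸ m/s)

γ = 1/√(1 - 0.636²) = 1.296
v = 0.636 × 3×10⁸ = 1.908×10⁸ m/s
p = γmv = 1.296 × 86.17 × 1.908×10⁸ = 2.131×10¹⁰ kg·m/s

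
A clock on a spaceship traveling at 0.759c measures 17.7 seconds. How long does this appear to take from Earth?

Proper time Δt₀ = 17.7 seconds
γ = 1/√(1 - 0.759²) = 1.536
Δt = γΔt₀ = 1.536 × 17.7 = 27.19 seconds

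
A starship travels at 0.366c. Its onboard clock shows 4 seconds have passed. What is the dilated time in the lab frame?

Proper time Δt₀ = 4 seconds
γ = 1/√(1 - 0.366²) = 1.0746
Δt = γΔt₀ = 1.0746 × 4 = 4.298 seconds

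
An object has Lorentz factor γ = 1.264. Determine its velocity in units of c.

From γ = 1/√(1 - v²/c²):
1/γ² = 1/1.264² = 0.6259
v²/c² = 1 - 0.6259 = 0.3741
v/c = √(0.3741) = 0.6116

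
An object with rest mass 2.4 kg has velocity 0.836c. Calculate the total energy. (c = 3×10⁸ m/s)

γ = 1/√(1 - 0.836²) = 1.822
mc² = 2.4 × (3×10⁸)² = 2.160×10¹⁷ J
E = γmc² = 1.822 × 2.160×10¹⁷ = 3.936×10¹⁷ J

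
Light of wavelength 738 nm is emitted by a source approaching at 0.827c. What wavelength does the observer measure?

β = 0.827
Wavelength Doppler factor = √(0.173/1.827) = √(0.09469) = 0.3077
λ_obs = 738 × 0.3077 = 227.1 nm (blueshift)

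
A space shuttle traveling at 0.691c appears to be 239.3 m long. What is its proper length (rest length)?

Contracted length L = 239.3 m
γ = 1/√(1 - 0.691²) = 1.383
L₀ = γL = 1.383 × 239.3 = 331.0 m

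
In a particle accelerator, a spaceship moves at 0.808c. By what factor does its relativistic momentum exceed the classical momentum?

p_rel = γmv, p_class = mv
Ratio = γ = 1/√(1 - 0.808²)
= 1/√(0.347136) = 1.697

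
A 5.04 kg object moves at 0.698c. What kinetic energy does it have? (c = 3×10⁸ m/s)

γ = 1/√(1 - 0.698²) = 1.39646
γ - 1 = 0.39646
KE = (γ-1)mc² = 0.39646 × 5.04 × (3×10⁸)² = 1.798×10¹⁷ J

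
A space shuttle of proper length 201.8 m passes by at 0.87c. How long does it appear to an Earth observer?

Proper length L₀ = 201.8 m
γ = 1/√(1 - 0.87²) = 2.0282
L = L₀/γ = 201.8/2.0282 = 99.50 m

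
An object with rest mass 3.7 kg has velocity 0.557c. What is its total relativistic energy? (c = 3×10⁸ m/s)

γ = 1/√(1 - 0.557²) = 1.2041
mc² = 3.7 × (3×10⁸)² = 3.330×10¹⁷ J
E = γmc² = 1.2041 × 3.330×10¹⁷ = 4.010×10¹⁷ J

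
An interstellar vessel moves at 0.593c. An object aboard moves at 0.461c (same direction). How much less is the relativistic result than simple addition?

Classical: u' + v = 0.461 + 0.593 = 1.054c
Relativistic: u = (0.461 + 0.593)/(1 + 0.273373) = 1.054/1.273373 = 0.8277c
Difference: 1.054 - 0.8277 = 0.2263c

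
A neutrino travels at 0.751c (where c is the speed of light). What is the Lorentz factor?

v/c = 0.751, so (v/c)² = 0.564001
1 - (v/c)² = 0.435999
γ = 1/√(0.435999) = 1.514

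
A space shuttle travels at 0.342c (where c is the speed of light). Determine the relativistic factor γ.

v/c = 0.342, so (v/c)² = 0.116964
1 - (v/c)² = 0.883036
γ = 1/√(0.883036) = 1.064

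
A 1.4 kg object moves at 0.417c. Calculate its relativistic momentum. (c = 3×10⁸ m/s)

γ = 1/√(1 - 0.417²) = 1.100
v = 0.417 × 3×10⁸ = 1.251×10⁸ m/s
p = γmv = 1.100 × 1.4 × 1.251×10⁸ = 1.927×10⁸ kg·m/s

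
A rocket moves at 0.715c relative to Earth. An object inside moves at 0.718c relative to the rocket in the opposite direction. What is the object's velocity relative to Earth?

Object's velocity in rocket frame is u' = -0.718c
u = (u' + v)/(1 + u'v/c²) = (v - 0.718)/(1 - 0.718·v/c²)
Numerator: 0.715 - 0.718 = -0.003
Denominator: 1 - 0.51337 = 0.48663
u = -0.003/0.48663 = -0.006165c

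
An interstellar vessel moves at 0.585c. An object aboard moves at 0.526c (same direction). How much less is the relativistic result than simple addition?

Classical: u' + v = 0.526 + 0.585 = 1.111c
Relativistic: u = (0.526 + 0.585)/(1 + 0.30771) = 1.111/1.30771 = 0.8496c
Difference: 1.111 - 0.8496 = 0.2614c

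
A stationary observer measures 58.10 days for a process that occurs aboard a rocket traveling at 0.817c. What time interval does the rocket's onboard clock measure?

Dilated time Δt = 58.10 days
γ = 1/√(1 - 0.817²) = 1.7342
Δt₀ = Δt/γ = 58.10/1.7342 = 33.50 days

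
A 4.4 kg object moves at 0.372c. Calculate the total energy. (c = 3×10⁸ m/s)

γ = 1/√(1 - 0.372²) = 1.0773
mc² = 4.4 × (3×10⁸)² = 3.960×10¹⁷ J
E = γmc² = 1.0773 × 3.960×10¹⁷ = 4.266×10¹⁷ J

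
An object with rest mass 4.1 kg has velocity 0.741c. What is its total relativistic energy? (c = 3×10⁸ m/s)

γ = 1/√(1 - 0.741²) = 1.4892
mc² = 4.1 × (3×10⁸)² = 3.690×10¹⁷ J
E = γmc² = 1.4892 × 3.690×10¹⁷ = 5.495×10¹⁷ J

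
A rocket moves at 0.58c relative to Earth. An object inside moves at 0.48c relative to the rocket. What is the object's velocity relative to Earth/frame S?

u = (u' + v)/(1 + u'v/c²)
Numerator: 0.48 + 0.58 = 1.06
Denominator: 1 + 0.2784 = 1.2784
u = 1.06/1.2784 = 0.8292c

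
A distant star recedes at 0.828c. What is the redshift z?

β = 0.828
(1+β)/(1-β) = 1.828/0.172 = 10.63
√(10.63) = 3.260
z = 3.260 - 1 = 2.260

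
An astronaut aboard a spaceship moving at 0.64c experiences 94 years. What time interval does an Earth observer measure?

Proper time Δt₀ = 94 years
γ = 1/√(1 - 0.64²) = 1.301
Δt = γΔt₀ = 1.301 × 94 = 122.3 years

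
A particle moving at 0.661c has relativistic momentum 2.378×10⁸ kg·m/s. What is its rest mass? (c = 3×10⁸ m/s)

γ = 1/√(1 - 0.661²) = 1.3326
v = 0.661 × 3×10⁸ = 1.983×10⁸ m/s
m = p/(γv) = 2.378×10⁸/(1.3326 × 1.983×10⁸) = 0.8999 kg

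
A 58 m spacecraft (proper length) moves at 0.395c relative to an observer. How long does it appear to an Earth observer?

Proper length L₀ = 58 m
γ = 1/√(1 - 0.395²) = 1.0885
L = L₀/γ = 58/1.0885 = 53.28 m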